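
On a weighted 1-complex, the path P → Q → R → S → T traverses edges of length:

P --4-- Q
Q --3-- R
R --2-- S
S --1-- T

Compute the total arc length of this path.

Arc length = 4 + 3 + 2 + 1 = 10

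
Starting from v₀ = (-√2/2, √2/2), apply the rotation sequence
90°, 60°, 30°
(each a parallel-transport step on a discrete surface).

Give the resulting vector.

Total rotation: 90° + 60° + 30° = 180°. Final vector: (0.7071, -0.7071)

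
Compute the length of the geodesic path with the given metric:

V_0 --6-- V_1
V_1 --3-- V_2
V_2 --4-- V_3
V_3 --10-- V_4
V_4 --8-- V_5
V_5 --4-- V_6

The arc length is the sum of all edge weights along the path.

Arc length = 6 + 3 + 4 + 10 + 8 + 4 = 35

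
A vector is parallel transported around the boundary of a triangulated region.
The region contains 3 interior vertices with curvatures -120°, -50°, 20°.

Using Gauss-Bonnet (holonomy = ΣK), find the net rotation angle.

Holonomy = total enclosed curvature = (-120°) + (-50°) + 20° = -150°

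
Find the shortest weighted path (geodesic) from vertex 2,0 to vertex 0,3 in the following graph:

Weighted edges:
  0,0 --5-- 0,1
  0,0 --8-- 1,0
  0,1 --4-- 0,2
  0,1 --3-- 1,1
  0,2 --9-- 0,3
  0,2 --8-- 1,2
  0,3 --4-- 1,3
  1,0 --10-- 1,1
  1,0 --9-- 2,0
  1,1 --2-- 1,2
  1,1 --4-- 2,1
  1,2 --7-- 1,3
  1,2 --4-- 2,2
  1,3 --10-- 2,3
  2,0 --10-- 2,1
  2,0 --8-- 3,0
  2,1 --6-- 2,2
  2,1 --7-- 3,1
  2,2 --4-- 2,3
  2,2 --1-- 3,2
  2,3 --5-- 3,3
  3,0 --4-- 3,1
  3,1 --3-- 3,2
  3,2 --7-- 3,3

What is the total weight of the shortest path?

Shortest path: 2,0 → 2,1 → 1,1 → 1,2 → 1,3 → 0,3, total weight = 27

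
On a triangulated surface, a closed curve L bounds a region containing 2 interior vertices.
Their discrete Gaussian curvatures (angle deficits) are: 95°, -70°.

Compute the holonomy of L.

Holonomy = total enclosed curvature = 95° + (-70°) = 25°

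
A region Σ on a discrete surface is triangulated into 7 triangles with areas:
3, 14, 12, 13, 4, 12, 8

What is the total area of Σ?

3 + 14 + 12 + 13 + 4 + 12 + 8 = 66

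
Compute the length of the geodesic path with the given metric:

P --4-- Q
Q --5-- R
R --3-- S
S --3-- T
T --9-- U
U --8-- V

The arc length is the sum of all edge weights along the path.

Arc length = 4 + 5 + 3 + 3 + 9 + 8 = 32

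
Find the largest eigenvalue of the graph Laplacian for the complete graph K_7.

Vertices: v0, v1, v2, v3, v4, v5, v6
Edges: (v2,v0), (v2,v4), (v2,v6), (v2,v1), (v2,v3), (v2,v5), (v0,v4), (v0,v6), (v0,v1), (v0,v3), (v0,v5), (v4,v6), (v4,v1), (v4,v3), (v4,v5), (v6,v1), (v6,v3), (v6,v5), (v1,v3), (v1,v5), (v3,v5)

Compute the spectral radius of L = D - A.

For the complete graph K_n, L = nI − J (J = all-ones matrix). J has eigenvalues n (once, eigenvector 𝟙) and 0 (multiplicity n−1), so L has eigenvalues 0 (once) and n (multiplicity n−1). Here n = 7: eigenvalue 0 once and 7 with multiplicity 6.
Laplacian eigenvalues: [0.0, 7.0, 7.0, 7.0, 7.0, 7.0, 7.0]. Largest eigenvalue (spectral radius) = 7.0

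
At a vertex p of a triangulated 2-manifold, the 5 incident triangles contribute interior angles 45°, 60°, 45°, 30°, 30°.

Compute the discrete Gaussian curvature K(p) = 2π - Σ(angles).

Sum of angles = 210°. K = 360° - 210° = 150° = 5π/6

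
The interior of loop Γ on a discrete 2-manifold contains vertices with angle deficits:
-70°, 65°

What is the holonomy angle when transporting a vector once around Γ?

Holonomy = total enclosed curvature = (-70°) + 65° = -5°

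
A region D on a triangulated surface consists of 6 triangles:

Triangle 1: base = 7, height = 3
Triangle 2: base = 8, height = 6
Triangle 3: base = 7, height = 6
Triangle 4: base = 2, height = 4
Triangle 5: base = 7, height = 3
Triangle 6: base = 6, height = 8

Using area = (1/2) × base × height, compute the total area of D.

(1/2)×7×3 + (1/2)×8×6 + (1/2)×7×6 + (1/2)×2×4 + (1/2)×7×3 + (1/2)×6×8 = 94.0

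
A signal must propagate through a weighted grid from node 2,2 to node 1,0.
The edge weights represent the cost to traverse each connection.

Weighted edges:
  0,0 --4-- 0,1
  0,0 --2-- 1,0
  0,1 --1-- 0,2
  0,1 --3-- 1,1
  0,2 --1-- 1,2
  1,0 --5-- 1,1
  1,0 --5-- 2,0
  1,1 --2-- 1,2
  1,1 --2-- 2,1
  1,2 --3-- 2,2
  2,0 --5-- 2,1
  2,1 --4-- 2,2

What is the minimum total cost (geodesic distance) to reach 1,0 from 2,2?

Shortest path: 2,2 → 1,2 → 1,1 → 1,0, total weight = 10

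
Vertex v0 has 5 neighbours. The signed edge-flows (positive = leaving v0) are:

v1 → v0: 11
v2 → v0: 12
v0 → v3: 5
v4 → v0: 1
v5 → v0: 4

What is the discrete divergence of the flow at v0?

Divergence = sum of outgoing flows = (-11) + (-12) + 5 + (-1) + (-4) = -23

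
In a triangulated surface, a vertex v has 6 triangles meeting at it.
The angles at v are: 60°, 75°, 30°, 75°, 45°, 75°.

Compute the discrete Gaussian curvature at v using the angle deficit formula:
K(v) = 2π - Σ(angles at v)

Sum of angles = 360°. K = 360° - 360° = 0°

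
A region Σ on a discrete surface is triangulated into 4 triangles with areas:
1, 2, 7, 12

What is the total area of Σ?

1 + 2 + 7 + 12 = 22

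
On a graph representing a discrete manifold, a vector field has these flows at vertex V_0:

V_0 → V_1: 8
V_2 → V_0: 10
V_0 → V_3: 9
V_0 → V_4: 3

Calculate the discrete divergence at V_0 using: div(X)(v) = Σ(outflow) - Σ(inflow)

Divergence = sum of outgoing flows = 8 + (-10) + 9 + 3 = 10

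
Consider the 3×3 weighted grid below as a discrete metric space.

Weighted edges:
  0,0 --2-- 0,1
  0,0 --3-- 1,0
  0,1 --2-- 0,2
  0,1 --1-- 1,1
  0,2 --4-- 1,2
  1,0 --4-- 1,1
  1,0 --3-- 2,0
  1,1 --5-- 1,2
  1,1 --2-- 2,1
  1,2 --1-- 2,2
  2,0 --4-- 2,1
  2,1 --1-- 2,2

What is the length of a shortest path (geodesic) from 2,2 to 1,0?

Shortest path: 2,2 → 2,1 → 1,1 → 1,0, total weight = 7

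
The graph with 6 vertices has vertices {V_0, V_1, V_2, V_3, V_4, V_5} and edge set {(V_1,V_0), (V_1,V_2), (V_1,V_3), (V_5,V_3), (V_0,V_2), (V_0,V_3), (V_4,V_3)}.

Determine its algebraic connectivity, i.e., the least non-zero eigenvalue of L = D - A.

Degrees: deg(V_0) = 3, deg(V_1) = 3, deg(V_2) = 2, deg(V_3) = 4, deg(V_4) = 1, deg(V_5) = 1.
L = D − A with rows/columns ordered (V_0, V_1, V_2, V_3, V_4, V_5):
  [ 3, -1, -1, -1,  0,  0]
  [-1,  3, -1, -1,  0,  0]
  [-1, -1,  2,  0,  0,  0]
  [-1, -1,  0,  4, -1, -1]
  [ 0,  0,  0, -1,  1,  0]
  [ 0,  0,  0, -1,  0,  1]
Characteristic polynomial: det(λI − L) = λ(λ² − 6λ + 4)(λ − 1)(λ − 3)(λ − 4).
Roots: λ = 0; (λ² − 6λ + 4) = 0 ⇒ λ = 3 ± √5 ≈ 0.7639, 5.2361; (λ − 1) = 0 ⇒ λ = 1; (λ − 3) = 0 ⇒ λ = 3; (λ − 4) = 0 ⇒ λ = 4.
(Check: the roots sum (with multiplicity) to 14, matching trace L = Σdeg = 2·7 = 14.)
Laplacian eigenvalues: [0.0, 0.7639, 1.0, 3.0, 4.0, 5.2361]. Algebraic connectivity (smallest non-zero eigenvalue) = 0.7639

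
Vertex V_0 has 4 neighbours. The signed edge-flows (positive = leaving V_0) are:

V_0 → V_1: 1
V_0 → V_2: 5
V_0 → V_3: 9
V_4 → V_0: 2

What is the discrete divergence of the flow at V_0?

Divergence = sum of outgoing flows = 1 + 5 + 9 + (-2) = 13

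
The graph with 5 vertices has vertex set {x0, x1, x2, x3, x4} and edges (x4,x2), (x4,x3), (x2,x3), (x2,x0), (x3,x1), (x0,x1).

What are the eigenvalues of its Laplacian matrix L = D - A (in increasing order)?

Degrees: deg(x0) = 2, deg(x1) = 2, deg(x2) = 3, deg(x3) = 3, deg(x4) = 2.
L = D − A with rows/columns ordered (x0, x1, x2, x3, x4):
  [ 2, -1, -1,  0,  0]
  [-1,  2,  0, -1,  0]
  [-1,  0,  3, -1, -1]
  [ 0, -1, -1,  3, -1]
  [ 0,  0, -1, -1,  2]
Characteristic polynomial: det(λI − L) = λ(λ² − 5λ + 5)(λ² − 7λ + 11).
Roots: λ = 0; (λ² − 5λ + 5) = 0 ⇒ λ = (5 ± √5)/2 ≈ 1.382, 3.618; (λ² − 7λ + 11) = 0 ⇒ λ = (7 ± √5)/2 ≈ 2.382, 4.618.
(Check: the roots sum (with multiplicity) to 12, matching trace L = Σdeg = 2·6 = 12.)
Laplacian eigenvalues (increasing order): [0.0, 1.382, 2.382, 3.618, 4.618]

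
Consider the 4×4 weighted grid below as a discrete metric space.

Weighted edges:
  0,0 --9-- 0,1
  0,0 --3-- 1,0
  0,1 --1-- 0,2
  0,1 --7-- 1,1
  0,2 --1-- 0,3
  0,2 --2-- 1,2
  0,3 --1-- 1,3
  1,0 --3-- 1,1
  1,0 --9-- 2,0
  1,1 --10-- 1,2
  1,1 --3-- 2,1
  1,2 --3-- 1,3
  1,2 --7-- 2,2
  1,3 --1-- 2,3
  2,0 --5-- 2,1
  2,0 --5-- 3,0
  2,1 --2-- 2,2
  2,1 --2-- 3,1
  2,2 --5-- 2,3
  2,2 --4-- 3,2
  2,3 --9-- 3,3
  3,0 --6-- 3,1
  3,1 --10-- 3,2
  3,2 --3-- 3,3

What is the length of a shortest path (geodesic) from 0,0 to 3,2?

Shortest path: 0,0 → 1,0 → 1,1 → 2,1 → 2,2 → 3,2, total weight = 15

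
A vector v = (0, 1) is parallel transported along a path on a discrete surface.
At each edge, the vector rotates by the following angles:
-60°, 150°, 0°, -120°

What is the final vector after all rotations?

Total rotation: (-60°) + 150° + 0° + (-120°) = -30°. Final vector: (0.5000, 0.8660)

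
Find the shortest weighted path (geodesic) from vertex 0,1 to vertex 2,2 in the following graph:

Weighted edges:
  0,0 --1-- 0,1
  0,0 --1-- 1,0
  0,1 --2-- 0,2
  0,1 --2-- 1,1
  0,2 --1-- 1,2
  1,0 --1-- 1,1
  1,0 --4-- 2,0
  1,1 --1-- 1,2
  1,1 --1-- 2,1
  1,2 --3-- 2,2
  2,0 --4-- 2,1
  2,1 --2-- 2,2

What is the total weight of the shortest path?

Shortest path: 0,1 → 1,1 → 2,1 → 2,2, total weight = 5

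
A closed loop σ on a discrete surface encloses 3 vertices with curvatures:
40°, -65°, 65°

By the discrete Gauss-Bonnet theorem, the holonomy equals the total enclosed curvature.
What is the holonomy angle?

Holonomy = total enclosed curvature = 40° + (-65°) + 65° = 40°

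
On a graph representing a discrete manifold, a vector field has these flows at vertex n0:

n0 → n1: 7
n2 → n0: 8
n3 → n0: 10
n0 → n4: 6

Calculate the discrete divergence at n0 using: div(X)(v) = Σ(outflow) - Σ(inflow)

Divergence = sum of outgoing flows = 7 + (-8) + (-10) + 6 = -5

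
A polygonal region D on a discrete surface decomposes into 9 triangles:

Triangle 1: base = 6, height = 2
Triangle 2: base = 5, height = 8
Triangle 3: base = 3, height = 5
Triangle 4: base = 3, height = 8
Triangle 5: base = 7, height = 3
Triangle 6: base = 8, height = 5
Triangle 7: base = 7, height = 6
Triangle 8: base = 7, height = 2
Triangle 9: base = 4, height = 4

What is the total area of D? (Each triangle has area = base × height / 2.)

(1/2)×6×2 + (1/2)×5×8 + (1/2)×3×5 + (1/2)×3×8 + (1/2)×7×3 + (1/2)×8×5 + (1/2)×7×6 + (1/2)×7×2 + (1/2)×4×4 = 112.0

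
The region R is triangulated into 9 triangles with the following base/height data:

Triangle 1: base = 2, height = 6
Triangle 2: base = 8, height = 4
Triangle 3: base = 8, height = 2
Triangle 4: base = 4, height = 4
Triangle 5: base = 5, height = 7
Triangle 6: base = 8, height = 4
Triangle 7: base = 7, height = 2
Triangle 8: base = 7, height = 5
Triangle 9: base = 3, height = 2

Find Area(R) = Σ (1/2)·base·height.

(1/2)×2×6 + (1/2)×8×4 + (1/2)×8×2 + (1/2)×4×4 + (1/2)×5×7 + (1/2)×8×4 + (1/2)×7×2 + (1/2)×7×5 + (1/2)×3×2 = 99.0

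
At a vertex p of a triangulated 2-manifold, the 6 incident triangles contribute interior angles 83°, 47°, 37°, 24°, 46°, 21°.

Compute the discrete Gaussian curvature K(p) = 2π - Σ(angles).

Sum of angles = 258°. K = 360° - 258° = 102° = 17π/30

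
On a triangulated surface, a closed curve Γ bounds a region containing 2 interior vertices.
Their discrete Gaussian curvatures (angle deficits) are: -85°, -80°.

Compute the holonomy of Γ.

Holonomy = total enclosed curvature = (-85°) + (-80°) = -165°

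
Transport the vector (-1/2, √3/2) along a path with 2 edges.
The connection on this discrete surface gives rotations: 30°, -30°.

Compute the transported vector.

Total rotation: 30° + (-30°) = 0°. Final vector: (-0.5000, 0.8660)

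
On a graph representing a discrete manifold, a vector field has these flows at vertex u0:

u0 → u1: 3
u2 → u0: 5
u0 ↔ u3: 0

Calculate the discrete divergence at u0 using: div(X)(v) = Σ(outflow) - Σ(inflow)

Divergence = sum of outgoing flows = 3 + (-5) + 0 = -2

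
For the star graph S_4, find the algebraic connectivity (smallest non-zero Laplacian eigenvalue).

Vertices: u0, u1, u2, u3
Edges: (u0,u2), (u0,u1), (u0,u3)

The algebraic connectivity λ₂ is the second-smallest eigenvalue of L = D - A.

The star S_4 is the complete bipartite graph K_{1,3} (one hub of degree 3, 3 leaves of degree 1). The Laplacian spectrum of K_{p,q} is 0, p (multiplicity q−1), q (multiplicity p−1), p+q. With p = 1, q = 3: 0 once, 1 with multiplicity 2, and 4 once. (Check: trace L = sum of degrees = 6 = 2·1 + 4.)
Laplacian eigenvalues: [0.0, 1.0, 1.0, 4.0]. Algebraic connectivity (smallest non-zero eigenvalue) = 1.0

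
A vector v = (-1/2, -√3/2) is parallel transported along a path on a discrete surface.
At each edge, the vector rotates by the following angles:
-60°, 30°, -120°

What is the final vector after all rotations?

Total rotation: (-60°) + 30° + (-120°) = -150°. Final vector: (0, 1)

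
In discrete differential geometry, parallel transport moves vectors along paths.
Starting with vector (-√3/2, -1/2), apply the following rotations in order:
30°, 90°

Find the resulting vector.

Total rotation: 30° + 90° = 120°. Final vector: (0.8660, -0.5000)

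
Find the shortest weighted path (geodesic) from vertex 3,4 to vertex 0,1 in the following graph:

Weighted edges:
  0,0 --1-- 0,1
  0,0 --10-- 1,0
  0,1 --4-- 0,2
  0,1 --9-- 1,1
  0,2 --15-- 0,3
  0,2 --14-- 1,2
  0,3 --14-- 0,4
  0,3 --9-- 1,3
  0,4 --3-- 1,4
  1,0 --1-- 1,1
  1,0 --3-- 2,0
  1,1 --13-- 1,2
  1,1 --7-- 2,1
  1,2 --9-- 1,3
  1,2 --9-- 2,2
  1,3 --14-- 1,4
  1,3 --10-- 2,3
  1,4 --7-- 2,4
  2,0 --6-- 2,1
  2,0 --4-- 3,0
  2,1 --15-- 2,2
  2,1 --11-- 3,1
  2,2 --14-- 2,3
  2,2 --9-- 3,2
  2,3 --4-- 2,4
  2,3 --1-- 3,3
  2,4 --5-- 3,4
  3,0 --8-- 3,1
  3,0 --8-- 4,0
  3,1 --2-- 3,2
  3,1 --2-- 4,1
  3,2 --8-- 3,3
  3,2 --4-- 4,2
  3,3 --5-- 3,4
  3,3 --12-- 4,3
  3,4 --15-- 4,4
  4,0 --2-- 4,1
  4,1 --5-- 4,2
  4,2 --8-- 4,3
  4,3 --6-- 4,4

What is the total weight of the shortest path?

Shortest path: 3,4 → 3,3 → 3,2 → 3,1 → 3,0 → 2,0 → 1,0 → 1,1 → 0,1, total weight = 40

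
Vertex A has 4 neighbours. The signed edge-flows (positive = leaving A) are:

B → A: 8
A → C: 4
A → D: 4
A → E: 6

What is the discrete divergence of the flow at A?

Divergence = sum of outgoing flows = (-8) + 4 + 4 + 6 = 6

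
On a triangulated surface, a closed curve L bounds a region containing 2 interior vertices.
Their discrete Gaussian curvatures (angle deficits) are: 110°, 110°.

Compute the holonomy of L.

Holonomy = total enclosed curvature = 110° + 110° = 220°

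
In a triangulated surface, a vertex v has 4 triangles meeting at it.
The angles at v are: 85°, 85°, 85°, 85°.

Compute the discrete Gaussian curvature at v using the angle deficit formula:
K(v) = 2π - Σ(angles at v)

Sum of angles = 340°. K = 360° - 340° = 20° = π/9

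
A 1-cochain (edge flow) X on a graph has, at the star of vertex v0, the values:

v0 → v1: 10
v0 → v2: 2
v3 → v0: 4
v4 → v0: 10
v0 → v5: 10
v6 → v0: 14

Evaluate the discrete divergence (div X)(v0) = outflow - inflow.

Divergence = sum of outgoing flows = 10 + 2 + (-4) + (-10) + 10 + (-14) = -6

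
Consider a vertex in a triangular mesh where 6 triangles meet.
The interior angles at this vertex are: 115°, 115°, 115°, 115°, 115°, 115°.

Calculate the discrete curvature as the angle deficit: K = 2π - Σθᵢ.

Sum of angles = 690°. K = 360° - 690° = -330° = -11π/6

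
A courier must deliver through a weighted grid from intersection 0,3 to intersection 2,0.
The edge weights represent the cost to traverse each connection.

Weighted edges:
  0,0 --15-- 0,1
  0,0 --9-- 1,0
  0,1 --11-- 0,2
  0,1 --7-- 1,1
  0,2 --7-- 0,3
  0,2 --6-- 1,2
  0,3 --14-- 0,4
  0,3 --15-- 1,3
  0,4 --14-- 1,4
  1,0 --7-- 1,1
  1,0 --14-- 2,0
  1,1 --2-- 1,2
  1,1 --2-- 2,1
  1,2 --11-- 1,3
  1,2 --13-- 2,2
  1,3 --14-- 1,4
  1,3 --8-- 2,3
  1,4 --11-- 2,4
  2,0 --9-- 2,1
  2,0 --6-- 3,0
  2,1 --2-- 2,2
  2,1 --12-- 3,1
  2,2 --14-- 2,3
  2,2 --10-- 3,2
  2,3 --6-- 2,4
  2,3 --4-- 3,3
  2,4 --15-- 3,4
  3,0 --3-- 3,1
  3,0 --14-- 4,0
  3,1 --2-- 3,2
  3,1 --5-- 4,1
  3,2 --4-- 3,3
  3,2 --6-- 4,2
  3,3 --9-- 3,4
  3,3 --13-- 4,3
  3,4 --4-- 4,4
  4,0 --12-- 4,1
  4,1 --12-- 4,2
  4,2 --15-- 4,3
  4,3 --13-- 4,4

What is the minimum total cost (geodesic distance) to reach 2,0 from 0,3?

Shortest path: 0,3 → 0,2 → 1,2 → 1,1 → 2,1 → 2,0, total weight = 26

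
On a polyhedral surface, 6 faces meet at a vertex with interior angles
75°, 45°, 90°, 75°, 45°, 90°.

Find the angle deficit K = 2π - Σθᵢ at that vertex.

Sum of angles = 420°. K = 360° - 420° = -60° = -π/3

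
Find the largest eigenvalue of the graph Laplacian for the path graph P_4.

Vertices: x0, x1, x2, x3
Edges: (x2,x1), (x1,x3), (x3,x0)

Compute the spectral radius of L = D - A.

The path graph P_n has Laplacian eigenvalues λ_k = 2 − 2cos(kπ/n), k = 0, 1, …, n−1. Here n = 4:
k=0: 2 − 2cos(0) = 0.0; k=1: 2 − 2cos(π/4) = 0.5858; k=2: 2 − 2cos(π/2) = 2.0; k=3: 2 − 2cos(3π/4) = 3.4142.
Laplacian eigenvalues: [0.0, 0.5858, 2.0, 3.4142]. Largest eigenvalue (spectral radius) = 3.4142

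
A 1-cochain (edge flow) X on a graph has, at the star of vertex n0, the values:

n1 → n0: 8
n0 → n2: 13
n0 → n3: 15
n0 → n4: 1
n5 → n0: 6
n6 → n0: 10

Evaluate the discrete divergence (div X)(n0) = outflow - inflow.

Divergence = sum of outgoing flows = (-8) + 13 + 15 + 1 + (-6) + (-10) = 5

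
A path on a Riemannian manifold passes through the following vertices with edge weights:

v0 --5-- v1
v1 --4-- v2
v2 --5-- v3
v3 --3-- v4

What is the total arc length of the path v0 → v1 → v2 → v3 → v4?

Arc length = 5 + 4 + 5 + 3 = 17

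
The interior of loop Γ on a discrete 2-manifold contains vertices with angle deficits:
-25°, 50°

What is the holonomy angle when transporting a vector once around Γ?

Holonomy = total enclosed curvature = (-25°) + 50° = 25°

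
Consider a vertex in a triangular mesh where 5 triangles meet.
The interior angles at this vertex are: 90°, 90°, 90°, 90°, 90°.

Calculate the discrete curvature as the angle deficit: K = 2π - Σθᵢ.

Sum of angles = 450°. K = 360° - 450° = -90°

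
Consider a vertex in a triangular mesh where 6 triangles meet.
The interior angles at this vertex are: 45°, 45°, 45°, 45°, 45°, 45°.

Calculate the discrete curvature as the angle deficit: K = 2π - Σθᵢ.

Sum of angles = 270°. K = 360° - 270° = 90° = π/2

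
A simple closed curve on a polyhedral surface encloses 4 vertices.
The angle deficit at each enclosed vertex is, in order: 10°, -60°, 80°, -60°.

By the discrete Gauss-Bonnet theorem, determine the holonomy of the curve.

Holonomy = total enclosed curvature = 10° + (-60°) + 80° + (-60°) = -30°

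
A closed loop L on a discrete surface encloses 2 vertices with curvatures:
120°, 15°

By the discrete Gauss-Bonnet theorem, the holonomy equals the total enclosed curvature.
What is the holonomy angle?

Holonomy = total enclosed curvature = 120° + 15° = 135°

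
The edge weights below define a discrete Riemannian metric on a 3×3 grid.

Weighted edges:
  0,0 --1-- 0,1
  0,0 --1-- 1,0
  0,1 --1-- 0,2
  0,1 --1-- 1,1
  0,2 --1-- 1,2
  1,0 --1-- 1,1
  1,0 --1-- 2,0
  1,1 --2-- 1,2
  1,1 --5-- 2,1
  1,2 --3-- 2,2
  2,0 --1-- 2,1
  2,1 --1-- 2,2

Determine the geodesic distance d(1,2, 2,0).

Shortest path: 1,2 → 1,1 → 1,0 → 2,0, total weight = 4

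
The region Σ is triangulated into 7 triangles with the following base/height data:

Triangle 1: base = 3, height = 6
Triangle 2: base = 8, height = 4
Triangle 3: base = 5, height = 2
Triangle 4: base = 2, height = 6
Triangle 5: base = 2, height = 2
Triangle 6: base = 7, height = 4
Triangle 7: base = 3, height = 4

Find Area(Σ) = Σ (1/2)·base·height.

(1/2)×3×6 + (1/2)×8×4 + (1/2)×5×2 + (1/2)×2×6 + (1/2)×2×2 + (1/2)×7×4 + (1/2)×3×4 = 58.0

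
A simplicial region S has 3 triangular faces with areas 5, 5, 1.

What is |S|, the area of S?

5 + 5 + 1 = 11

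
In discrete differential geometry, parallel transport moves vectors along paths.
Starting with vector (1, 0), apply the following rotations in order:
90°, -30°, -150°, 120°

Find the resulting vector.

Total rotation: 90° + (-30°) + (-150°) + 120° = 30°. Final vector: (0.8660, 0.5000)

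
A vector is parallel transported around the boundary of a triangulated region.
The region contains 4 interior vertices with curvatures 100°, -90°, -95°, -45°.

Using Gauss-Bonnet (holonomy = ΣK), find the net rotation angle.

Holonomy = total enclosed curvature = 100° + (-90°) + (-95°) + (-45°) = -130°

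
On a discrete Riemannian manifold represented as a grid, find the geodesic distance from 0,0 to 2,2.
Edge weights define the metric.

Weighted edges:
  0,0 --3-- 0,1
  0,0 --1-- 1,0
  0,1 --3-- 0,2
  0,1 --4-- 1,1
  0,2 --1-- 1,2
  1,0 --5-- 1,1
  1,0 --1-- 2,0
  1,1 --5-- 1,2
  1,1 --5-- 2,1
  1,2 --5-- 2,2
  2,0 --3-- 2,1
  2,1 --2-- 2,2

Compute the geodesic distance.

Shortest path: 0,0 → 1,0 → 2,0 → 2,1 → 2,2, total weight = 7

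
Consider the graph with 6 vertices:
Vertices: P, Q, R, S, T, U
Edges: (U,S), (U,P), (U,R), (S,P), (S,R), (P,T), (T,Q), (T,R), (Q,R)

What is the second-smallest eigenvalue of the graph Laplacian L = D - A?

Degrees: deg(P) = 3, deg(Q) = 2, deg(R) = 4, deg(S) = 3, deg(T) = 3, deg(U) = 3.
L = D − A with rows/columns ordered (P, Q, R, S, T, U):
  [ 3,  0,  0, -1, -1, -1]
  [ 0,  2, -1,  0, -1,  0]
  [ 0, -1,  4, -1, -1, -1]
  [-1,  0, -1,  3,  0, -1]
  [-1, -1, -1,  0,  3,  0]
  [-1,  0, -1, -1,  0,  3]
Characteristic polynomial: det(λI − L) = λ(λ² − 7λ + 8)(λ − 3)(λ − 4)².
Roots: λ = 0; (λ² − 7λ + 8) = 0 ⇒ λ = (7 ± √17)/2 ≈ 1.4384, 5.5616; (λ − 3) = 0 ⇒ λ = 3; (λ − 4) = 0 ⇒ λ = 4 (multiplicity 2).
(Check: the roots sum (with multiplicity) to 18, matching trace L = Σdeg = 2·9 = 18.)
Laplacian eigenvalues: [0.0, 1.4384, 3.0, 4.0, 4.0, 5.5616]. Algebraic connectivity (smallest non-zero eigenvalue) = 1.4384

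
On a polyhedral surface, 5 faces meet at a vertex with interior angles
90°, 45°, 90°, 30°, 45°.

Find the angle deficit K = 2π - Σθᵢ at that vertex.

Sum of angles = 300°. K = 360° - 300° = 60°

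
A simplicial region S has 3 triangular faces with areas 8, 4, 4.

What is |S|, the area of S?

8 + 4 + 4 = 16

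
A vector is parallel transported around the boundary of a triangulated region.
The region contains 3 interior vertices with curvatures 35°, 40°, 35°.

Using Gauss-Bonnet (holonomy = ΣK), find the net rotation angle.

Holonomy = total enclosed curvature = 35° + 40° + 35° = 110°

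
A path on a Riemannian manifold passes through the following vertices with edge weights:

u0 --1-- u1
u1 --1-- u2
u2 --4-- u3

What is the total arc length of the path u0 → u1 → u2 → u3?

Arc length = 1 + 1 + 4 = 6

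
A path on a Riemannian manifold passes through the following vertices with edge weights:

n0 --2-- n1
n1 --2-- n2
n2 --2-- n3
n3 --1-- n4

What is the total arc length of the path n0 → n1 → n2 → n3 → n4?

Arc length = 2 + 2 + 2 + 1 = 7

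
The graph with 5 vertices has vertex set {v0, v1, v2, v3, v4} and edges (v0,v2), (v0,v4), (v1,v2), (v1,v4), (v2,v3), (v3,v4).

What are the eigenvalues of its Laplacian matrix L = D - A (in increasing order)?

Degrees: deg(v0) = 2, deg(v1) = 2, deg(v2) = 3, deg(v3) = 2, deg(v4) = 3.
L = D − A with rows/columns ordered (v0, v1, v2, v3, v4):
  [ 2,  0, -1,  0, -1]
  [ 0,  2, -1,  0, -1]
  [-1, -1,  3, -1,  0]
  [ 0,  0, -1,  2, -1]
  [-1, -1,  0, -1,  3]
Characteristic polynomial: det(λI − L) = λ(λ − 2)²(λ − 3)(λ − 5).
Roots: λ = 0; (λ − 2) = 0 ⇒ λ = 2 (multiplicity 2); (λ − 3) = 0 ⇒ λ = 3; (λ − 5) = 0 ⇒ λ = 5.
(Check: the roots sum (with multiplicity) to 12, matching trace L = Σdeg = 2·6 = 12.)
Laplacian eigenvalues (increasing order): [0.0, 2.0, 2.0, 3.0, 5.0]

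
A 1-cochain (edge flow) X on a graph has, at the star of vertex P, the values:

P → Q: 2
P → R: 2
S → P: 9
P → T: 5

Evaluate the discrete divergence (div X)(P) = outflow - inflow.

Divergence = sum of outgoing flows = 2 + 2 + (-9) + 5 = 0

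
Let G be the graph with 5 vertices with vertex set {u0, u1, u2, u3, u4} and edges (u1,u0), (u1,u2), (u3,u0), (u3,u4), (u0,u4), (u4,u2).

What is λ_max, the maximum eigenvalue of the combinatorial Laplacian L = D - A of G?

Degrees: deg(u0) = 3, deg(u1) = 2, deg(u2) = 2, deg(u3) = 2, deg(u4) = 3.
L = D − A with rows/columns ordered (u0, u1, u2, u3, u4):
  [ 3, -1,  0, -1, -1]
  [-1,  2, -1,  0,  0]
  [ 0, -1,  2,  0, -1]
  [-1,  0,  0,  2, -1]
  [-1,  0, -1, -1,  3]
Characteristic polynomial: det(λI − L) = λ(λ² − 5λ + 5)(λ² − 7λ + 11).
Roots: λ = 0; (λ² − 5λ + 5) = 0 ⇒ λ = (5 ± √5)/2 ≈ 1.382, 3.618; (λ² − 7λ + 11) = 0 ⇒ λ = (7 ± √5)/2 ≈ 2.382, 4.618.
(Check: the roots sum (with multiplicity) to 12, matching trace L = Σdeg = 2·6 = 12.)
Laplacian eigenvalues: [0.0, 1.382, 2.382, 3.618, 4.618]. Largest eigenvalue (spectral radius) = 4.618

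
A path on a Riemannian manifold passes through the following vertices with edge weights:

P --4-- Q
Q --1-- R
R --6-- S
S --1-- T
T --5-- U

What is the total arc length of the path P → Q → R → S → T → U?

Arc length = 4 + 1 + 6 + 1 + 5 = 17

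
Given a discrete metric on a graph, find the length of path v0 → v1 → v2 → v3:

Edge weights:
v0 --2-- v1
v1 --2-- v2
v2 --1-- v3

Arc length = 2 + 2 + 1 = 5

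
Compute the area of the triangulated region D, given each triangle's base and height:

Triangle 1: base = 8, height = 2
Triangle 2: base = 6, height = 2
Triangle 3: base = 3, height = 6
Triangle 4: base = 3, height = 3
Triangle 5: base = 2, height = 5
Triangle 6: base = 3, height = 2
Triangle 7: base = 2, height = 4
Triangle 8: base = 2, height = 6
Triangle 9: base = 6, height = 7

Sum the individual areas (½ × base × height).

(1/2)×8×2 + (1/2)×6×2 + (1/2)×3×6 + (1/2)×3×3 + (1/2)×2×5 + (1/2)×3×2 + (1/2)×2×4 + (1/2)×2×6 + (1/2)×6×7 = 66.5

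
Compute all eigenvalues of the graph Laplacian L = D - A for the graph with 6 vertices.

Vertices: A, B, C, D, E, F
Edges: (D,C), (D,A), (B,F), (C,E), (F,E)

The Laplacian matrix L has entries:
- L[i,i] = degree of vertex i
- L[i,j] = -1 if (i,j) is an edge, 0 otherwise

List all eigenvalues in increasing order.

Degrees: deg(A) = 1, deg(B) = 1, deg(C) = 2, deg(D) = 2, deg(E) = 2, deg(F) = 2.
L = D − A with rows/columns ordered (A, B, C, D, E, F):
  [ 1,  0,  0, -1,  0,  0]
  [ 0,  1,  0,  0,  0, -1]
  [ 0,  0,  2, -1, -1,  0]
  [-1,  0, -1,  2,  0,  0]
  [ 0,  0, -1,  0,  2, -1]
  [ 0, -1,  0,  0, -1,  2]
Characteristic polynomial: det(λI − L) = λ(λ² − 4λ + 1)(λ − 1)(λ − 2)(λ − 3).
Roots: λ = 0; (λ² − 4λ + 1) = 0 ⇒ λ = 2 ± √3 ≈ 0.2679, 3.7321; (λ − 1) = 0 ⇒ λ = 1; (λ − 2) = 0 ⇒ λ = 2; (λ − 3) = 0 ⇒ λ = 3.
(Check: the roots sum (with multiplicity) to 10, matching trace L = Σdeg = 2·5 = 10.)
Laplacian eigenvalues (increasing order): [0.0, 0.2679, 1.0, 2.0, 3.0, 3.7321]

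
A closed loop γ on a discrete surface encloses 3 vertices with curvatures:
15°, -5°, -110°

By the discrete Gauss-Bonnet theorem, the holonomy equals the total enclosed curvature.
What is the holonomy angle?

Holonomy = total enclosed curvature = 15° + (-5°) + (-110°) = -100°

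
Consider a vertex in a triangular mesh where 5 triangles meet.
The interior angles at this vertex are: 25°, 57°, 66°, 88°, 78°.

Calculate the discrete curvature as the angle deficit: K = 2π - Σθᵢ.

Sum of angles = 314°. K = 360° - 314° = 46° = 23π/90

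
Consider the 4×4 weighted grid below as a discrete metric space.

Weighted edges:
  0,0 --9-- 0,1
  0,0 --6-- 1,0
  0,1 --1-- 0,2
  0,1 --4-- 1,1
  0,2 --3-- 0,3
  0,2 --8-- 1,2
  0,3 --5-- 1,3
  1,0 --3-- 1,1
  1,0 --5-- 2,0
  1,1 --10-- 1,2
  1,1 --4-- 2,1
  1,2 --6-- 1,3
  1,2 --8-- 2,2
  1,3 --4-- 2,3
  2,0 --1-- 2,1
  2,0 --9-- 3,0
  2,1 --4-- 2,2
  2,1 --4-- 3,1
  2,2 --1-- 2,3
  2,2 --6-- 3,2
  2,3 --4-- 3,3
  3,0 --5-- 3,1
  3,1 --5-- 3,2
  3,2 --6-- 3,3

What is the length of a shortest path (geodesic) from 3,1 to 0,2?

Shortest path: 3,1 → 2,1 → 1,1 → 0,1 → 0,2, total weight = 13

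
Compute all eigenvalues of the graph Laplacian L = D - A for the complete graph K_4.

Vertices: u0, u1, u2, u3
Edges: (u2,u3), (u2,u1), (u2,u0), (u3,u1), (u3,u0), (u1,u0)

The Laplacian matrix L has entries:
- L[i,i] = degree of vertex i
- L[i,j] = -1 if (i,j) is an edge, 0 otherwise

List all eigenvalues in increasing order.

For the complete graph K_n, L = nI − J (J = all-ones matrix). J has eigenvalues n (once, eigenvector 𝟙) and 0 (multiplicity n−1), so L has eigenvalues 0 (once) and n (multiplicity n−1). Here n = 4: eigenvalue 0 once and 4 with multiplicity 3.
Laplacian eigenvalues (increasing order): [0.0, 4.0, 4.0, 4.0]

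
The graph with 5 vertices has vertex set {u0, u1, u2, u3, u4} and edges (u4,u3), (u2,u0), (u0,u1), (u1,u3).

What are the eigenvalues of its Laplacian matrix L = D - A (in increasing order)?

Degrees: deg(u0) = 2, deg(u1) = 2, deg(u2) = 1, deg(u3) = 2, deg(u4) = 1.
L = D − A with rows/columns ordered (u0, u1, u2, u3, u4):
  [ 2, -1, -1,  0,  0]
  [-1,  2,  0, -1,  0]
  [-1,  0,  1,  0,  0]
  [ 0, -1,  0,  2, -1]
  [ 0,  0,  0, -1,  1]
Characteristic polynomial: det(λI − L) = λ(λ² − 3λ + 1)(λ² − 5λ + 5).
Roots: λ = 0; (λ² − 3λ + 1) = 0 ⇒ λ = (3 ± √5)/2 ≈ 0.382, 2.618; (λ² − 5λ + 5) = 0 ⇒ λ = (5 ± √5)/2 ≈ 1.382, 3.618.
(Check: the roots sum (with multiplicity) to 8, matching trace L = Σdeg = 2·4 = 8.)
Laplacian eigenvalues (increasing order): [0.0, 0.382, 1.382, 2.618, 3.618]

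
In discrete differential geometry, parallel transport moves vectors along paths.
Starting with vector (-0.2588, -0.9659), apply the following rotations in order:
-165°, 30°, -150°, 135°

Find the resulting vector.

Total rotation: (-165°) + 30° + (-150°) + 135° = -150°. Final vector: (-0.2588, 0.9659)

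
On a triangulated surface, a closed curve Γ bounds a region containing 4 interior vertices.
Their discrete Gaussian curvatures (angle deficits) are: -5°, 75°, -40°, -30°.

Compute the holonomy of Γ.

Holonomy = total enclosed curvature = (-5°) + 75° + (-40°) + (-30°) = 0°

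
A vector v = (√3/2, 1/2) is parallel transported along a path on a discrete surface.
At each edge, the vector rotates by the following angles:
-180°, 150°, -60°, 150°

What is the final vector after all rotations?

Total rotation: (-180°) + 150° + (-60°) + 150° = 60°. Final vector: (0, 1)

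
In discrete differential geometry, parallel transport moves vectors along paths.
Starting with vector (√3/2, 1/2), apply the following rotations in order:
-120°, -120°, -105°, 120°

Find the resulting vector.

Total rotation: (-120°) + (-120°) + (-105°) + 120° = -225° ≡ 135° (mod 360°). Final vector: (-0.9659, 0.2588)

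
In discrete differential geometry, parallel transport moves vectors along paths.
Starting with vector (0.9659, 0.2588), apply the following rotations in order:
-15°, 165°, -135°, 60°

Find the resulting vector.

Total rotation: (-15°) + 165° + (-135°) + 60° = 75°. Final vector: (0, 1)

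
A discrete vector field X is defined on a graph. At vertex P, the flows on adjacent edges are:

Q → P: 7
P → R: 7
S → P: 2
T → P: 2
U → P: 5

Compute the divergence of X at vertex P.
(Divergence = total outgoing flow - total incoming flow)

Divergence = sum of outgoing flows = (-7) + 7 + (-2) + (-2) + (-5) = -9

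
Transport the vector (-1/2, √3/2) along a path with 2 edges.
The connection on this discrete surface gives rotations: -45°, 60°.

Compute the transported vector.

Total rotation: (-45°) + 60° = 15°. Final vector: (-0.7071, 0.7071)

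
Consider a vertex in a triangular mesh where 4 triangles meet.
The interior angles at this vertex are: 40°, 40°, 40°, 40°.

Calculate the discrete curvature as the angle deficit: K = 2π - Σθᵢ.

Sum of angles = 160°. K = 360° - 160° = 200°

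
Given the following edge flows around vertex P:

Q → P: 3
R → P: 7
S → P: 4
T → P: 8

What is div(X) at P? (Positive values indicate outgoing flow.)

Divergence = sum of outgoing flows = (-3) + (-7) + (-4) + (-8) = -22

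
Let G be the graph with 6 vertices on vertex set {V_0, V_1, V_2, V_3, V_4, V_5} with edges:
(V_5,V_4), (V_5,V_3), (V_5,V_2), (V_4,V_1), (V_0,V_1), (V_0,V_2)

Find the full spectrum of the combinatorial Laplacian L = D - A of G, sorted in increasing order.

Degrees: deg(V_0) = 2, deg(V_1) = 2, deg(V_2) = 2, deg(V_3) = 1, deg(V_4) = 2, deg(V_5) = 3.
L = D − A with rows/columns ordered (V_0, V_1, V_2, V_3, V_4, V_5):
  [ 2, -1, -1,  0,  0,  0]
  [-1,  2,  0,  0, -1,  0]
  [-1,  0,  2,  0,  0, -1]
  [ 0,  0,  0,  1,  0, -1]
  [ 0, -1,  0,  0,  2, -1]
  [ 0,  0, -1, -1, -1,  3]
Characteristic polynomial: det(λI − L) = λ(λ² − 5λ + 3)(λ² − 5λ + 5)(λ − 2).
Roots: λ = 0; (λ² − 5λ + 3) = 0 ⇒ λ = (5 ± √13)/2 ≈ 0.6972, 4.3028; (λ² − 5λ + 5) = 0 ⇒ λ = (5 ± √5)/2 ≈ 1.382, 3.618; (λ − 2) = 0 ⇒ λ = 2.
(Check: the roots sum (with multiplicity) to 12, matching trace L = Σdeg = 2·6 = 12.)
Laplacian eigenvalues (increasing order): [0.0, 0.6972, 1.382, 2.0, 3.618, 4.3028]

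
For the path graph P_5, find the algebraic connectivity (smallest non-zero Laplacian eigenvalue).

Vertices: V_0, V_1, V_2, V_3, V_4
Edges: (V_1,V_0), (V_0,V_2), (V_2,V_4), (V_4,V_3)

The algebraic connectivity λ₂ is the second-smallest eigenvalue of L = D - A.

The path graph P_n has Laplacian eigenvalues λ_k = 2 − 2cos(kπ/n), k = 0, 1, …, n−1. Here n = 5:
k=0: 2 − 2cos(0) = 0.0; k=1: 2 − 2cos(π/5) = 0.382; k=2: 2 − 2cos(2π/5) = 1.382; k=3: 2 − 2cos(3π/5) = 2.618; k=4: 2 − 2cos(4π/5) = 3.618.
Laplacian eigenvalues: [0.0, 0.382, 1.382, 2.618, 3.618]. Algebraic connectivity (smallest non-zero eigenvalue) = 0.382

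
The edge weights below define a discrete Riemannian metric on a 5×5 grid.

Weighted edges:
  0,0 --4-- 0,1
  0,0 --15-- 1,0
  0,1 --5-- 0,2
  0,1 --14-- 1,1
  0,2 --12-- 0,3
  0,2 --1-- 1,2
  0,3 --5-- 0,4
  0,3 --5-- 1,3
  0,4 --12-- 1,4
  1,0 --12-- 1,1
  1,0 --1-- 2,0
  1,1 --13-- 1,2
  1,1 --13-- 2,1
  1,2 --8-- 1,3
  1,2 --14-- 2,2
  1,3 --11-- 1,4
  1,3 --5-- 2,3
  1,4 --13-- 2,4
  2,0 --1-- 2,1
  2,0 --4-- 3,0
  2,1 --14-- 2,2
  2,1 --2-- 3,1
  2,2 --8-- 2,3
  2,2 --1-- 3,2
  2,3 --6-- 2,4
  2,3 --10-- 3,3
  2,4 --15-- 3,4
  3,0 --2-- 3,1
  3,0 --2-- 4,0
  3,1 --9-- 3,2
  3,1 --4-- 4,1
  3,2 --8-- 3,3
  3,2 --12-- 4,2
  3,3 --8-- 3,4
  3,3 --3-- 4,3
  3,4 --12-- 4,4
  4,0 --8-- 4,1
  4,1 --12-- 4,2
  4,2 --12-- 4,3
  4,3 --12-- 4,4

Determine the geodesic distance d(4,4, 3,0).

Shortest path: 4,4 → 4,3 → 3,3 → 3,2 → 3,1 → 3,0, total weight = 34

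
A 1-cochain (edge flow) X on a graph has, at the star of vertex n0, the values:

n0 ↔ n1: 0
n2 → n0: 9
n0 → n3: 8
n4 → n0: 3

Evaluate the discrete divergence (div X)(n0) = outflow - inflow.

Divergence = sum of outgoing flows = 0 + (-9) + 8 + (-3) = -4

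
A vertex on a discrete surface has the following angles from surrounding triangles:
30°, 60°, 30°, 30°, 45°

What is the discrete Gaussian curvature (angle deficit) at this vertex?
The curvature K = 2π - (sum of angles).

Sum of angles = 195°. K = 360° - 195° = 165° = 11π/12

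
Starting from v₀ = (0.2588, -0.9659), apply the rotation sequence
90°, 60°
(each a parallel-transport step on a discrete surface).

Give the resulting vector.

Total rotation: 90° + 60° = 150°. Final vector: (0.2588, 0.9659)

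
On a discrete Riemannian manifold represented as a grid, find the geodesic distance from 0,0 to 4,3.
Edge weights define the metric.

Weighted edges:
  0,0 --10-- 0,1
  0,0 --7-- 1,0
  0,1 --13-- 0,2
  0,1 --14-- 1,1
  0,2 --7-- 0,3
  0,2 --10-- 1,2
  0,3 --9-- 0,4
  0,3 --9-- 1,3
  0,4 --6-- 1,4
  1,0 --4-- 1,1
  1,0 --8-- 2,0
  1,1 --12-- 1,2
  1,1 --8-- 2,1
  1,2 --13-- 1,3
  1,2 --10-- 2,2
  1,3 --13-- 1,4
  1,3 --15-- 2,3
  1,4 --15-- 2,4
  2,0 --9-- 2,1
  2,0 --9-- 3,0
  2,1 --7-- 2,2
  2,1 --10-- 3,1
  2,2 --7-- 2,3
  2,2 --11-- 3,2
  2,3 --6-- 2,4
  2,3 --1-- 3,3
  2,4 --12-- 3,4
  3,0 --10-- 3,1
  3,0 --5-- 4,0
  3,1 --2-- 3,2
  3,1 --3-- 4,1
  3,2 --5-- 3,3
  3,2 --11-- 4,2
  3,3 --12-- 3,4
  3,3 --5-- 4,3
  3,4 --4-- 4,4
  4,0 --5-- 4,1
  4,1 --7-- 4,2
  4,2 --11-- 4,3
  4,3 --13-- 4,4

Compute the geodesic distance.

Shortest path: 0,0 → 1,0 → 1,1 → 2,1 → 2,2 → 2,3 → 3,3 → 4,3, total weight = 39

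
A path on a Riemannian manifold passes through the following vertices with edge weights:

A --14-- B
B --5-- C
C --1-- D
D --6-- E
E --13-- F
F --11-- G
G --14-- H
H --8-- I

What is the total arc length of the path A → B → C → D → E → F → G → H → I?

Arc length = 14 + 5 + 1 + 6 + 13 + 11 + 14 + 8 = 72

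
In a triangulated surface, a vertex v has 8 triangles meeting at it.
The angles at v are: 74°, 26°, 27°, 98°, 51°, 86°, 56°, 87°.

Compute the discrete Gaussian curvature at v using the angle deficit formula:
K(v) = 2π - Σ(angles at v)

Sum of angles = 505°. K = 360° - 505° = -145° = -29π/36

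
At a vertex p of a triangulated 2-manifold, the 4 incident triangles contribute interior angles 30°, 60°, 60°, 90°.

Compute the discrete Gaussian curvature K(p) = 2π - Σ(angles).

Sum of angles = 240°. K = 360° - 240° = 120°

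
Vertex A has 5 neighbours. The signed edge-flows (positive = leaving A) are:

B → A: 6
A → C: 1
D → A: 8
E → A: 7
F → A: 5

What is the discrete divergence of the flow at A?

Divergence = sum of outgoing flows = (-6) + 1 + (-8) + (-7) + (-5) = -25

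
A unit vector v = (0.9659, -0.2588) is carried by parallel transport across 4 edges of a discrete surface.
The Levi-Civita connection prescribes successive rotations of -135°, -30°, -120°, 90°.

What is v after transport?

Total rotation: (-135°) + (-30°) + (-120°) + 90° = -195° ≡ 165° (mod 360°). Final vector: (-0.8660, 0.5000)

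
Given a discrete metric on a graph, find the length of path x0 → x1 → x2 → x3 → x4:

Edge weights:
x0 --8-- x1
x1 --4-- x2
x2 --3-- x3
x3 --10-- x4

Arc length = 8 + 4 + 3 + 10 = 25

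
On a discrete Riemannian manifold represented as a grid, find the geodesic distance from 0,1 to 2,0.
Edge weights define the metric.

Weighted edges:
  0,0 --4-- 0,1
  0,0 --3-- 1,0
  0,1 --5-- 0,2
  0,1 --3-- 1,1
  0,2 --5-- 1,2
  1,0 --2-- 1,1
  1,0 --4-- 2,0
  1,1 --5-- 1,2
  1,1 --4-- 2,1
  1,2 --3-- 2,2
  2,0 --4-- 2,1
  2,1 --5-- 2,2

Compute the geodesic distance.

Shortest path: 0,1 → 1,1 → 1,0 → 2,0, total weight = 9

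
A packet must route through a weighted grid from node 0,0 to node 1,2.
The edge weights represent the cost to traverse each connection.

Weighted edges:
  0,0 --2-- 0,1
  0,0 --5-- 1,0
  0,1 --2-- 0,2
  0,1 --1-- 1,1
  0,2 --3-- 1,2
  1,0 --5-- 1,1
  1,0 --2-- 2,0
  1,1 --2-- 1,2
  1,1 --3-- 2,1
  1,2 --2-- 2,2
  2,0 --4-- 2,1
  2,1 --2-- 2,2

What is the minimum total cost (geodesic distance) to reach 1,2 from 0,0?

Shortest path: 0,0 → 0,1 → 1,1 → 1,2, total weight = 5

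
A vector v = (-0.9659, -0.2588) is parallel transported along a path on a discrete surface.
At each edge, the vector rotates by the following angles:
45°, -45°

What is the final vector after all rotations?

Total rotation: 45° + (-45°) = 0°. Final vector: (-0.9659, -0.2588)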